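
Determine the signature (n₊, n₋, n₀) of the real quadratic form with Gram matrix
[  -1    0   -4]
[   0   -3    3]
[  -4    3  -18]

Answer: (1, 2, 0)

Derivation:
step 0: pivot -1 → sign −
step 1: pivot -3 → sign −
step 2: pivot 1 → sign +
signature = (1, 2, 0)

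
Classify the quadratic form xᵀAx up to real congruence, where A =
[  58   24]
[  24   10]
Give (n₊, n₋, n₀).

step 0: pivot 58 → sign +
step 1: pivot 2/29 → sign +
signature = (2, 0, 0)

Answer: (2, 0, 0)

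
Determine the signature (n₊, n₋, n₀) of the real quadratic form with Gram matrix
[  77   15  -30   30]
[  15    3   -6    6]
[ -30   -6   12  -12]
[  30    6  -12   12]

Answer: (2, 0, 2)

Derivation:
step 0: pivot 77 → sign +
step 1: pivot 6/77 → sign +
step 2: row/col 2 already zero → sign 0
step 3: row/col 3 already zero → sign 0
signature = (2, 0, 2)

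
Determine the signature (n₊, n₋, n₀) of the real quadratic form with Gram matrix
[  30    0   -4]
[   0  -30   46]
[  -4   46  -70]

Answer: (1, 1, 1)

Derivation:
step 0: pivot 30 → sign +
step 1: pivot -30 → sign −
step 2: row/col 2 already zero → sign 0
signature = (1, 1, 1)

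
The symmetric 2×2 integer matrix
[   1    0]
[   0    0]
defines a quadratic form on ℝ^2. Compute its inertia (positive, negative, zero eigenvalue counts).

Answer: (1, 0, 1)

Derivation:
step 0: pivot 1 → sign +
step 1: row/col 1 already zero → sign 0
signature = (1, 0, 1)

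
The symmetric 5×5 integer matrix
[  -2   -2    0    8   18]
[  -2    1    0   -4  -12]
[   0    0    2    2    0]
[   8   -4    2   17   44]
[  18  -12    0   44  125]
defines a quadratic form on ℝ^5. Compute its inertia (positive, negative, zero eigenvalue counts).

Answer: (3, 2, 0)

Derivation:
step 0: pivot -2 → sign −
step 1: pivot 3 → sign +
step 2: pivot 2 → sign +
step 3: pivot -1 → sign −
step 4: pivot 3 → sign +
signature = (3, 2, 0)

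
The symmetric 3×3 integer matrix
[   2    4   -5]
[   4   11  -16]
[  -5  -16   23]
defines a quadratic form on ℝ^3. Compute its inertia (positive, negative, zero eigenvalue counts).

step 0: pivot 2 → sign +
step 1: pivot 3 → sign +
step 2: pivot -3/2 → sign −
signature = (2, 1, 0)

Answer: (2, 1, 0)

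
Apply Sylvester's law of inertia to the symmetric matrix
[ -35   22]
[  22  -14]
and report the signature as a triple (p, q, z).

step 0: pivot -35 → sign −
step 1: pivot -6/35 → sign −
signature = (0, 2, 0)

Answer: (0, 2, 0)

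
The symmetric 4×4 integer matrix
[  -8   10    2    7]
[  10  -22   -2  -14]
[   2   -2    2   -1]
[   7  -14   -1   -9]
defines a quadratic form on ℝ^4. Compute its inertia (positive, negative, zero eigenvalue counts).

step 0: pivot -8 → sign −
step 1: pivot -19/2 → sign −
step 2: pivot 48/19 → sign +
step 3: pivot -1/16 → sign −
signature = (1, 3, 0)

Answer: (1, 3, 0)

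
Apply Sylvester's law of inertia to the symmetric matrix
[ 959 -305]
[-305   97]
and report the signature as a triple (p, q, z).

step 0: pivot 959 → sign +
step 1: pivot -2/959 → sign −
signature = (1, 1, 0)

Answer: (1, 1, 0)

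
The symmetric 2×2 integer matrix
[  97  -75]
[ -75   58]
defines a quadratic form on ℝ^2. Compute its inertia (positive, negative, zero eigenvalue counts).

step 0: pivot 97 → sign +
step 1: pivot 1/97 → sign +
signature = (2, 0, 0)

Answer: (2, 0, 0)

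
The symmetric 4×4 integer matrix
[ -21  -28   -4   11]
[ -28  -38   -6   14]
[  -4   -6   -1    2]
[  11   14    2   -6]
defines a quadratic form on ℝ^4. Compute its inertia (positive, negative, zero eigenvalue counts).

step 0: pivot -21 → sign −
step 1: pivot -2/3 → sign −
step 2: pivot 3/7 → sign +
step 3: pivot -1/3 → sign −
signature = (1, 3, 0)

Answer: (1, 3, 0)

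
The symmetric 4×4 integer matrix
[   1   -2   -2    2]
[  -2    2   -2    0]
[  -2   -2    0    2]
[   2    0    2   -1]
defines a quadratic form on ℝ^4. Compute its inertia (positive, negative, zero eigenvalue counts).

Answer: (3, 1, 0)

Derivation:
step 0: pivot 1 → sign +
step 1: pivot -2 → sign −
step 2: pivot 14 → sign +
step 3: pivot 3/7 → sign +
signature = (3, 1, 0)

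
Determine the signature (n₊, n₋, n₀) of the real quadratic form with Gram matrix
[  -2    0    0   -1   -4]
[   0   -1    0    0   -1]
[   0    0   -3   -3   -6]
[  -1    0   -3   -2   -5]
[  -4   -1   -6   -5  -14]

Answer: (2, 3, 0)

Derivation:
step 0: pivot -2 → sign −
step 1: pivot -1 → sign −
step 2: pivot -3 → sign −
step 3: pivot 3/2 → sign +
step 4: pivot 1 → sign +
signature = (2, 3, 0)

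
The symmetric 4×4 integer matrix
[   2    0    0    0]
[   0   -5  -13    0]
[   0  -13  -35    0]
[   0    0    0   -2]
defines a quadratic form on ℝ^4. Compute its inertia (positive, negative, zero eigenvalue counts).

Answer: (1, 3, 0)

Derivation:
step 0: pivot 2 → sign +
step 1: pivot -5 → sign −
step 2: pivot -6/5 → sign −
step 3: pivot -2 → sign −
signature = (1, 3, 0)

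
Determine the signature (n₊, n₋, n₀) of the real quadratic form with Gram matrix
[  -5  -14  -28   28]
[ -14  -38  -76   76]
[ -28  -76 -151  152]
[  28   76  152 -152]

step 0: pivot -5 → sign −
step 1: pivot 6/5 → sign +
step 2: pivot 1 → sign +
step 3: row/col 3 already zero → sign 0
signature = (2, 1, 1)

Answer: (2, 1, 1)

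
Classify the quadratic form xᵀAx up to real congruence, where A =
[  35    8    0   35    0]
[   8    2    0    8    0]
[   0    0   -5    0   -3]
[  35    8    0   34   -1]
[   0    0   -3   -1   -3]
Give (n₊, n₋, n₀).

Answer: (2, 3, 0)

Derivation:
step 0: pivot 35 → sign +
step 1: pivot 6/35 → sign +
step 2: pivot -5 → sign −
step 3: pivot -1 → sign −
step 4: pivot -1/5 → sign −
signature = (2, 3, 0)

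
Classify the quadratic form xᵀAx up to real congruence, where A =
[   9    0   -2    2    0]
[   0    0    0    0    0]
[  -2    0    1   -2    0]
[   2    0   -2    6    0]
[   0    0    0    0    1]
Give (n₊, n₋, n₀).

step 0: pivot 9 → sign +
step 1: pivot 5/9 → sign +
step 2: pivot 6/5 → sign +
step 3: pivot 1 → sign +
step 4: row/col 4 already zero → sign 0
signature = (4, 0, 1)

Answer: (4, 0, 1)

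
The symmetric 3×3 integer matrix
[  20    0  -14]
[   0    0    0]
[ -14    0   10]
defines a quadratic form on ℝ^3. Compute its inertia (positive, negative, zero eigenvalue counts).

Answer: (2, 0, 1)

Derivation:
step 0: pivot 20 → sign +
step 1: pivot 1/5 → sign +
step 2: row/col 2 already zero → sign 0
signature = (2, 0, 1)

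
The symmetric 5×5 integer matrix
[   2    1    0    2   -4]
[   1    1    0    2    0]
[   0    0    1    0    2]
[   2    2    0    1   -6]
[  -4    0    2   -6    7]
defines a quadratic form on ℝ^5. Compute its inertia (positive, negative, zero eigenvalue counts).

Answer: (3, 2, 0)

Derivation:
step 0: pivot 2 → sign +
step 1: pivot 1/2 → sign +
step 2: pivot 1 → sign +
step 3: pivot -3 → sign −
step 4: pivot -1 → sign −
signature = (3, 2, 0)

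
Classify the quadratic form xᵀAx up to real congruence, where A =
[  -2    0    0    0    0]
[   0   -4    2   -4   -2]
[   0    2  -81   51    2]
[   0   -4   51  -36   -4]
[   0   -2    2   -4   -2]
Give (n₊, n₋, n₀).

step 0: pivot -2 → sign −
step 1: pivot -4 → sign −
step 2: pivot -80 → sign −
step 3: pivot -159/80 → sign −
step 4: pivot -1/53 → sign −
signature = (0, 5, 0)

Answer: (0, 5, 0)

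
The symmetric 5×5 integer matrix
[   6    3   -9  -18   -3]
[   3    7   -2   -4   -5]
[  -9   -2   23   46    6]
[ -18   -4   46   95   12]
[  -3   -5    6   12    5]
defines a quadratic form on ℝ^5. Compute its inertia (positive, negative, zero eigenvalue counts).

step 0: pivot 6 → sign +
step 1: pivot 11/2 → sign +
step 2: pivot 92/11 → sign +
step 3: pivot 3 → sign +
step 4: pivot 3/23 → sign +
signature = (5, 0, 0)

Answer: (5, 0, 0)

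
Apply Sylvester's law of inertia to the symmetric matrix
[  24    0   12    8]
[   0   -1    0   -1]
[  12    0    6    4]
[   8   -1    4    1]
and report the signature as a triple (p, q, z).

Answer: (1, 2, 1)

Derivation:
step 0: pivot 24 → sign +
step 1: pivot -1 → sign −
step 2: pivot -2/3 → sign −
step 3: row/col 3 already zero → sign 0
signature = (1, 2, 1)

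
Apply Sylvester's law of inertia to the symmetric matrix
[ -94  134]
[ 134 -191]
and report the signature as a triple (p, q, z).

Answer: (1, 1, 0)

Derivation:
step 0: pivot -94 → sign −
step 1: pivot 1/47 → sign +
signature = (1, 1, 0)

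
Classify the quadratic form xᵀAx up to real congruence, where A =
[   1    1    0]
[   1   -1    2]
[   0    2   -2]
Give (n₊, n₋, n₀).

step 0: pivot 1 → sign +
step 1: pivot -2 → sign −
step 2: row/col 2 already zero → sign 0
signature = (1, 1, 1)

Answer: (1, 1, 1)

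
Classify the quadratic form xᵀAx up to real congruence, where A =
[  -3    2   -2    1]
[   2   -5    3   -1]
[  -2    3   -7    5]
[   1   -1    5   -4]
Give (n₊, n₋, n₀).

step 0: pivot -3 → sign −
step 1: pivot -11/3 → sign −
step 2: pivot -54/11 → sign −
step 3: pivot -2/27 → sign −
signature = (0, 4, 0)

Answer: (0, 4, 0)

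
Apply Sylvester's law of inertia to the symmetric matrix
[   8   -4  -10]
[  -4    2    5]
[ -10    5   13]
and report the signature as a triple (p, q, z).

step 0: pivot 8 → sign +
step 1: pivot 1/2 → sign +
step 2: row/col 2 already zero → sign 0
signature = (2, 0, 1)

Answer: (2, 0, 1)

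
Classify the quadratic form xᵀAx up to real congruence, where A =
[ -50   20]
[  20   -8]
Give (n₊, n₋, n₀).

Answer: (0, 1, 1)

Derivation:
step 0: pivot -50 → sign −
step 1: row/col 1 already zero → sign 0
signature = (0, 1, 1)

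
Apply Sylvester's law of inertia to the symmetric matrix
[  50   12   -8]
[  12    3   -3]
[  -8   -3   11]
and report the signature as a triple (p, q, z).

Answer: (2, 0, 1)

Derivation:
step 0: pivot 50 → sign +
step 1: pivot 3/25 → sign +
step 2: row/col 2 already zero → sign 0
signature = (2, 0, 1)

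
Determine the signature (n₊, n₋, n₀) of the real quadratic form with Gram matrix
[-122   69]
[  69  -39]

step 0: pivot -122 → sign −
step 1: pivot 3/122 → sign +
signature = (1, 1, 0)

Answer: (1, 1, 0)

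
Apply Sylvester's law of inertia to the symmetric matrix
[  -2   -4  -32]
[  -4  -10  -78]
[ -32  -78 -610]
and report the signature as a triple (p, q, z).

Answer: (0, 2, 1)

Derivation:
step 0: pivot -2 → sign −
step 1: pivot -2 → sign −
step 2: row/col 2 already zero → sign 0
signature = (0, 2, 1)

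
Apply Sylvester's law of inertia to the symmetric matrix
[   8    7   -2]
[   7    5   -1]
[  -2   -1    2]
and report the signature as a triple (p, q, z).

Answer: (2, 1, 0)

Derivation:
step 0: pivot 8 → sign +
step 1: pivot -9/8 → sign −
step 2: pivot 2 → sign +
signature = (2, 1, 0)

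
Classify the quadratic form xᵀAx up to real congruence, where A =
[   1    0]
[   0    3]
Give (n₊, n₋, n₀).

Answer: (2, 0, 0)

Derivation:
step 0: pivot 1 → sign +
step 1: pivot 3 → sign +
signature = (2, 0, 0)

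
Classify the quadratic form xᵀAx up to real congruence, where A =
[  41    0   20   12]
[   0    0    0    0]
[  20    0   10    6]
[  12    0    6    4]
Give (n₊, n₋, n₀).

step 0: pivot 41 → sign +
step 1: pivot 10/41 → sign +
step 2: pivot 2/5 → sign +
step 3: row/col 3 already zero → sign 0
signature = (3, 0, 1)

Answer: (3, 0, 1)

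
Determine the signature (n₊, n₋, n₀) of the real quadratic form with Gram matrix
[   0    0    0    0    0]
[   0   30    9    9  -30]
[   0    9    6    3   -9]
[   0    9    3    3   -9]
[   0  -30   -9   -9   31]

step 0: pivot 30 → sign +
step 1: pivot 33/10 → sign +
step 2: pivot 3/11 → sign +
step 3: pivot 1 → sign +
step 4: row/col 4 already zero → sign 0
signature = (4, 0, 1)

Answer: (4, 0, 1)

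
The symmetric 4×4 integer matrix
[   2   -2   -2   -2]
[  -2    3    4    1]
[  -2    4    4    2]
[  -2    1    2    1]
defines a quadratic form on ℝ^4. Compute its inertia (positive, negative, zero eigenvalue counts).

step 0: pivot 2 → sign +
step 1: pivot 1 → sign +
step 2: pivot -2 → sign −
step 3: row/col 3 already zero → sign 0
signature = (2, 1, 1)

Answer: (2, 1, 1)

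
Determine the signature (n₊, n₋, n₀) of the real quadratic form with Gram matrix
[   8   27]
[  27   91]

step 0: pivot 8 → sign +
step 1: pivot -1/8 → sign −
signature = (1, 1, 0)

Answer: (1, 1, 0)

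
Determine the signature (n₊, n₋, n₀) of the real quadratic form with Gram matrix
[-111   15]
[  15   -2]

Answer: (1, 1, 0)

Derivation:
step 0: pivot -111 → sign −
step 1: pivot 1/37 → sign +
signature = (1, 1, 0)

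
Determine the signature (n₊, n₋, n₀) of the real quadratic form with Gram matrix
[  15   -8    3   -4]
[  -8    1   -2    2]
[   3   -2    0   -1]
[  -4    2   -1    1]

Answer: (1, 2, 1)

Derivation:
step 0: pivot 15 → sign +
step 1: pivot -49/15 → sign −
step 2: pivot -27/49 → sign −
step 3: row/col 3 already zero → sign 0
signature = (1, 2, 1)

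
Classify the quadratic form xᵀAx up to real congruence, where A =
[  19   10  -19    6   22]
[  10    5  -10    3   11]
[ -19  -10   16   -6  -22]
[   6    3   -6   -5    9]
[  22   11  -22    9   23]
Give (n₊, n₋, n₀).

step 0: pivot 19 → sign +
step 1: pivot -5/19 → sign −
step 2: pivot -3 → sign −
step 3: pivot -34/5 → sign −
step 4: pivot -6/17 → sign −
signature = (1, 4, 0)

Answer: (1, 4, 0)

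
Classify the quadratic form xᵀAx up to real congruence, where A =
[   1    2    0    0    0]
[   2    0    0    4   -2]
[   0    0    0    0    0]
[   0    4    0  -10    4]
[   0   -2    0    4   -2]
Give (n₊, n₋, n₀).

Answer: (1, 3, 1)

Derivation:
step 0: pivot 1 → sign +
step 1: pivot -4 → sign −
step 2: pivot -6 → sign −
step 3: pivot -1/3 → sign −
step 4: row/col 4 already zero → sign 0
signature = (1, 3, 1)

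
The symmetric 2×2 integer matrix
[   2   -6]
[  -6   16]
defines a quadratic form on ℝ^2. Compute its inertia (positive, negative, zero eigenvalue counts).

Answer: (1, 1, 0)

Derivation:
step 0: pivot 2 → sign +
step 1: pivot -2 → sign −
signature = (1, 1, 0)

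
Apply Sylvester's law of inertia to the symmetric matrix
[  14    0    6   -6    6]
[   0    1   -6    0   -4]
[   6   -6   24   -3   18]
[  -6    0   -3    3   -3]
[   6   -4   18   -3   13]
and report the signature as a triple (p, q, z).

Answer: (3, 2, 0)

Derivation:
step 0: pivot 14 → sign +
step 1: pivot 1 → sign +
step 2: pivot -102/7 → sign −
step 3: pivot 15/34 → sign +
step 4: pivot -3/5 → sign −
signature = (3, 2, 0)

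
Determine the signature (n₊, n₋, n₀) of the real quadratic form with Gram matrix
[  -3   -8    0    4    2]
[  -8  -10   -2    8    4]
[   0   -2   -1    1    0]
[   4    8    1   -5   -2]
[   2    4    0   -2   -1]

step 0: pivot -3 → sign −
step 1: pivot 34/3 → sign +
step 2: pivot -23/17 → sign −
step 3: pivot -2/23 → sign −
step 4: pivot 1 → sign +
signature = (2, 3, 0)

Answer: (2, 3, 0)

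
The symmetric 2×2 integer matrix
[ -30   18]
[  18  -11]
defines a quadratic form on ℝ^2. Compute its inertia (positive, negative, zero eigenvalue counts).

Answer: (0, 2, 0)

Derivation:
step 0: pivot -30 → sign −
step 1: pivot -1/5 → sign −
signature = (0, 2, 0)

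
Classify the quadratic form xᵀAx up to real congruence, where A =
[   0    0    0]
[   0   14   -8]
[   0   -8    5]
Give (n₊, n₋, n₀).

Answer: (2, 0, 1)

Derivation:
step 0: pivot 14 → sign +
step 1: pivot 3/7 → sign +
step 2: row/col 2 already zero → sign 0
signature = (2, 0, 1)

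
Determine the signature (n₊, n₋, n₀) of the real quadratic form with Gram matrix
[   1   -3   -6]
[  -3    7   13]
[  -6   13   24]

Answer: (2, 1, 0)

Derivation:
step 0: pivot 1 → sign +
step 1: pivot -2 → sign −
step 2: pivot 1/2 → sign +
signature = (2, 1, 0)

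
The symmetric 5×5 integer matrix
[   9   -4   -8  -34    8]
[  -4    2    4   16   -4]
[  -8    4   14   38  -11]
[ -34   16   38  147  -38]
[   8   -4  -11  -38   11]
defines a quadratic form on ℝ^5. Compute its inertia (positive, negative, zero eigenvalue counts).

Answer: (5, 0, 0)

Derivation:
step 0: pivot 9 → sign +
step 1: pivot 2/9 → sign +
step 2: pivot 6 → sign +
step 3: pivot 9 → sign +
step 4: pivot 1/2 → sign +
signature = (5, 0, 0)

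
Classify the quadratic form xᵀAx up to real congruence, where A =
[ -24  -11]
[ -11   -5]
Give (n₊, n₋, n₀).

step 0: pivot -24 → sign −
step 1: pivot 1/24 → sign +
signature = (1, 1, 0)

Answer: (1, 1, 0)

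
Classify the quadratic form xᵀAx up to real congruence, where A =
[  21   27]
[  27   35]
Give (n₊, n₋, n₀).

Answer: (2, 0, 0)

Derivation:
step 0: pivot 21 → sign +
step 1: pivot 2/7 → sign +
signature = (2, 0, 0)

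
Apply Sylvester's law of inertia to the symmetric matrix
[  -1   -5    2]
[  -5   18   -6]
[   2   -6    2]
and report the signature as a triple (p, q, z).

step 0: pivot -1 → sign −
step 1: pivot 43 → sign +
step 2: pivot 2/43 → sign +
signature = (2, 1, 0)

Answer: (2, 1, 0)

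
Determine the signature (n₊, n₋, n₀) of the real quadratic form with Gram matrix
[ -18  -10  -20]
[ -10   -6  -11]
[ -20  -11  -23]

Answer: (0, 3, 0)

Derivation:
step 0: pivot -18 → sign −
step 1: pivot -4/9 → sign −
step 2: pivot -3/4 → sign −
signature = (0, 3, 0)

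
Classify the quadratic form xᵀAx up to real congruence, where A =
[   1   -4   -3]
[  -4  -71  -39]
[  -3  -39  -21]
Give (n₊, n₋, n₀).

Answer: (1, 2, 0)

Derivation:
step 0: pivot 1 → sign +
step 1: pivot -87 → sign −
step 2: pivot -3/29 → sign −
signature = (1, 2, 0)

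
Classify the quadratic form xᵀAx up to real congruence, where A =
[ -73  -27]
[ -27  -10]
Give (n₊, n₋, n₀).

step 0: pivot -73 → sign −
step 1: pivot -1/73 → sign −
signature = (0, 2, 0)

Answer: (0, 2, 0)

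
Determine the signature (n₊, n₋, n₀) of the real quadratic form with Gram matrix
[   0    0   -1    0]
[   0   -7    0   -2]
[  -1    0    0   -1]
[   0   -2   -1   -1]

Answer: (1, 3, 0)

Derivation:
step 0: pivot -7 → sign −
step 1: pivot -2 → sign −
step 2: pivot 1/2 → sign +
step 3: pivot -3/7 → sign −
signature = (1, 3, 0)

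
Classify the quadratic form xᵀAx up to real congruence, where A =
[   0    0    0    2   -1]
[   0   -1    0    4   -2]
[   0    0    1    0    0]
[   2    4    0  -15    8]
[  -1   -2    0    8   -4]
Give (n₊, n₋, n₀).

step 0: pivot -1 → sign −
step 1: pivot 1 → sign +
step 2: pivot 1 → sign +
step 3: pivot -4 → sign −
step 4: pivot 1/4 → sign +
signature = (3, 2, 0)

Answer: (3, 2, 0)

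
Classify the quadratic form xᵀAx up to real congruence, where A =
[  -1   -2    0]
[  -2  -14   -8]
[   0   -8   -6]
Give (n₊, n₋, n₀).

step 0: pivot -1 → sign −
step 1: pivot -10 → sign −
step 2: pivot 2/5 → sign +
signature = (1, 2, 0)

Answer: (1, 2, 0)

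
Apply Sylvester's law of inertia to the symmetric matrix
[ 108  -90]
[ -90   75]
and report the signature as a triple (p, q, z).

Answer: (1, 0, 1)

Derivation:
step 0: pivot 108 → sign +
step 1: row/col 1 already zero → sign 0
signature = (1, 0, 1)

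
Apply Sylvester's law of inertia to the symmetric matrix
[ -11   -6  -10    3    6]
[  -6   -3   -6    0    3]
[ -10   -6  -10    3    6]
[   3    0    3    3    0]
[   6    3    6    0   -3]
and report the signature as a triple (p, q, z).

step 0: pivot -11 → sign −
step 1: pivot 3/11 → sign +
step 2: pivot -2 → sign −
step 3: pivot -3/2 → sign −
step 4: row/col 4 already zero → sign 0
signature = (1, 3, 1)

Answer: (1, 3, 1)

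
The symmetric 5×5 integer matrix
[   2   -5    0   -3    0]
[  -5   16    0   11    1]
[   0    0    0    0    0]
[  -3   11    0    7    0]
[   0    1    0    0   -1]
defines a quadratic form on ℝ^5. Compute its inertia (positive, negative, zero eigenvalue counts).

step 0: pivot 2 → sign +
step 1: pivot 7/2 → sign +
step 2: pivot -1 → sign −
step 3: pivot -2/7 → sign −
step 4: row/col 4 already zero → sign 0
signature = (2, 2, 1)

Answer: (2, 2, 1)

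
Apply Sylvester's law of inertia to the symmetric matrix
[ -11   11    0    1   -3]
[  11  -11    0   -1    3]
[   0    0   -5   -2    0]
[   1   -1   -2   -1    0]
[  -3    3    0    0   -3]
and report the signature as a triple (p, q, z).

Answer: (0, 4, 1)

Derivation:
step 0: pivot -11 → sign −
step 1: pivot -5 → sign −
step 2: pivot -6/55 → sign −
step 3: pivot -3/2 → sign −
step 4: row/col 4 already zero → sign 0
signature = (0, 4, 1)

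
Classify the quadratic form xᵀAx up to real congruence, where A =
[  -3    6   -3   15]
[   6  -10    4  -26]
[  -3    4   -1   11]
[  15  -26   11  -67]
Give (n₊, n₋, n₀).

Answer: (1, 1, 2)

Derivation:
step 0: pivot -3 → sign −
step 1: pivot 2 → sign +
step 2: row/col 2 already zero → sign 0
step 3: row/col 3 already zero → sign 0
signature = (1, 1, 2)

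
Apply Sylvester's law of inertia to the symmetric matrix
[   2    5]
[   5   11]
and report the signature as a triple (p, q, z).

Answer: (1, 1, 0)

Derivation:
step 0: pivot 2 → sign +
step 1: pivot -3/2 → sign −
signature = (1, 1, 0)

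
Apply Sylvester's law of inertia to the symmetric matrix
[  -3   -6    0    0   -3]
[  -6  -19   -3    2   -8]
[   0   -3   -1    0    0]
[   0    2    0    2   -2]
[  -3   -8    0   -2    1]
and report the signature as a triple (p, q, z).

Answer: (2, 2, 1)

Derivation:
step 0: pivot -3 → sign −
step 1: pivot -7 → sign −
step 2: pivot 2/7 → sign +
step 3: pivot 2 → sign +
step 4: row/col 4 already zero → sign 0
signature = (2, 2, 1)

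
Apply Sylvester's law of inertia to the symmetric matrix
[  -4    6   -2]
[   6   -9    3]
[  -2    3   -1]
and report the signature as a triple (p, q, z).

step 0: pivot -4 → sign −
step 1: row/col 1 already zero → sign 0
step 2: row/col 2 already zero → sign 0
signature = (0, 1, 2)

Answer: (0, 1, 2)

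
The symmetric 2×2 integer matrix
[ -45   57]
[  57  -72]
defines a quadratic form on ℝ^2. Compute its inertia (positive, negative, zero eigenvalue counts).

Answer: (1, 1, 0)

Derivation:
step 0: pivot -45 → sign −
step 1: pivot 1/5 → sign +
signature = (1, 1, 0)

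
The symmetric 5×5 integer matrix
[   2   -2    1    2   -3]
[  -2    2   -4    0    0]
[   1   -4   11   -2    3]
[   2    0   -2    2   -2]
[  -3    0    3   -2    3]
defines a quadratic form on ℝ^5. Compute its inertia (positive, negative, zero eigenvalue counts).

Answer: (3, 1, 1)

Derivation:
step 0: pivot 2 → sign +
step 1: pivot 21/2 → sign +
step 2: pivot -6/7 → sign −
step 3: pivot 2/3 → sign +
step 4: row/col 4 already zero → sign 0
signature = (3, 1, 1)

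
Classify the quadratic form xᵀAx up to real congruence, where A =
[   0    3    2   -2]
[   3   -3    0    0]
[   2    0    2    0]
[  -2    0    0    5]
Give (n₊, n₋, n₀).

Answer: (3, 1, 0)

Derivation:
step 0: pivot -3 → sign −
step 1: pivot 3 → sign +
step 2: pivot 2/3 → sign +
step 3: pivot 1 → sign +
signature = (3, 1, 0)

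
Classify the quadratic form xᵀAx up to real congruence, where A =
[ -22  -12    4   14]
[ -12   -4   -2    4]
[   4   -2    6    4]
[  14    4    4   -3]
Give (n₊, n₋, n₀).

step 0: pivot -22 → sign −
step 1: pivot 28/11 → sign +
step 2: pivot -1/7 → sign −
step 3: pivot 3 → sign +
signature = (2, 2, 0)

Answer: (2, 2, 0)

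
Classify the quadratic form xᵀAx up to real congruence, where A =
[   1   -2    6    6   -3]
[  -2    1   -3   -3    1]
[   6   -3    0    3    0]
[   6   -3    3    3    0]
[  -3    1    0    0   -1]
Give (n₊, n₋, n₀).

Answer: (1, 4, 0)

Derivation:
step 0: pivot 1 → sign +
step 1: pivot -3 → sign −
step 2: pivot -9 → sign −
step 3: pivot -2 → sign −
step 4: pivot -1/6 → sign −
signature = (1, 4, 0)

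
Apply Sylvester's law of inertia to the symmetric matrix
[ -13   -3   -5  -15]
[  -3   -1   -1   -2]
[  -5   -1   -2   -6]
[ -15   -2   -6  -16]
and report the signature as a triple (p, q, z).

Answer: (1, 3, 0)

Derivation:
step 0: pivot -13 → sign −
step 1: pivot -4/13 → sign −
step 2: pivot 33/4 → sign +
step 3: pivot -1/33 → sign −
signature = (1, 3, 0)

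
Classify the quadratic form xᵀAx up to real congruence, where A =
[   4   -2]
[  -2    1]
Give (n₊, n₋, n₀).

step 0: pivot 4 → sign +
step 1: row/col 1 already zero → sign 0
signature = (1, 0, 1)

Answer: (1, 0, 1)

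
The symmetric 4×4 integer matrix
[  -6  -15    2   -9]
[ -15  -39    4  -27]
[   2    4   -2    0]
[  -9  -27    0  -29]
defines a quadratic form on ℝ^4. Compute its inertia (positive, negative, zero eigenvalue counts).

Answer: (0, 4, 0)

Derivation:
step 0: pivot -6 → sign −
step 1: pivot -3/2 → sign −
step 2: pivot -2/3 → sign −
step 3: pivot -2 → sign −
signature = (0, 4, 0)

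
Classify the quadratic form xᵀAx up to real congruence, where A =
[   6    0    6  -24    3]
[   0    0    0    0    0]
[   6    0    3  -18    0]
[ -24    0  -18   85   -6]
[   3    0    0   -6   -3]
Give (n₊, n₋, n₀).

step 0: pivot 6 → sign +
step 1: pivot -3 → sign −
step 2: pivot 1 → sign +
step 3: pivot -3/2 → sign −
step 4: row/col 4 already zero → sign 0
signature = (2, 2, 1)

Answer: (2, 2, 1)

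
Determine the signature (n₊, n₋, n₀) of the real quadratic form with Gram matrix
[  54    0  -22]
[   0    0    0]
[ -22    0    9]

step 0: pivot 54 → sign +
step 1: pivot 1/27 → sign +
step 2: row/col 2 already zero → sign 0
signature = (2, 0, 1)

Answer: (2, 0, 1)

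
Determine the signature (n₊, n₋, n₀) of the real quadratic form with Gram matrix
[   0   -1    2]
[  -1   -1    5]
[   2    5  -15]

step 0: pivot -1 → sign −
step 1: pivot 1 → sign +
step 2: pivot 1 → sign +
signature = (2, 1, 0)

Answer: (2, 1, 0)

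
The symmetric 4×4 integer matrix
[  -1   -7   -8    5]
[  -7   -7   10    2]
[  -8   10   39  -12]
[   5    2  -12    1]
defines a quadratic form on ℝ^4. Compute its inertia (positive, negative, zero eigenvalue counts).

Answer: (2, 2, 0)

Derivation:
step 0: pivot -1 → sign −
step 1: pivot 42 → sign +
step 2: pivot -5/7 → sign −
step 3: pivot 1/10 → sign +
signature = (2, 2, 0)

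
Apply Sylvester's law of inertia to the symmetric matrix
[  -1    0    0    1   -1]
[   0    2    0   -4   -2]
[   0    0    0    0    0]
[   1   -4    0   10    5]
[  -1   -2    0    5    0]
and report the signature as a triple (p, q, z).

step 0: pivot -1 → sign −
step 1: pivot 2 → sign +
step 2: pivot 3 → sign +
step 3: pivot -1 → sign −
step 4: row/col 4 already zero → sign 0
signature = (2, 2, 1)

Answer: (2, 2, 1)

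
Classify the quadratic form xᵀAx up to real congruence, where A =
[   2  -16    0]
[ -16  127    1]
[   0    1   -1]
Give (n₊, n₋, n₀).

Answer: (1, 1, 1)

Derivation:
step 0: pivot 2 → sign +
step 1: pivot -1 → sign −
step 2: row/col 2 already zero → sign 0
signature = (1, 1, 1)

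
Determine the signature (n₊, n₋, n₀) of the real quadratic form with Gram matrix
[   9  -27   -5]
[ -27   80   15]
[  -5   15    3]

Answer: (2, 1, 0)

Derivation:
step 0: pivot 9 → sign +
step 1: pivot -1 → sign −
step 2: pivot 2/9 → sign +
signature = (2, 1, 0)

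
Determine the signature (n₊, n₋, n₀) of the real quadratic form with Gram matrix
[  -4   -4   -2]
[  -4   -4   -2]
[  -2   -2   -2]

step 0: pivot -4 → sign −
step 1: pivot -1 → sign −
step 2: row/col 2 already zero → sign 0
signature = (0, 2, 1)

Answer: (0, 2, 1)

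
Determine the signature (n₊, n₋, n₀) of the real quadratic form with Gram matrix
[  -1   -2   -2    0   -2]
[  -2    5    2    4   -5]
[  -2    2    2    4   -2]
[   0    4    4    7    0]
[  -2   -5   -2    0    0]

Answer: (3, 2, 0)

Derivation:
step 0: pivot -1 → sign −
step 1: pivot 9 → sign +
step 2: pivot 2 → sign +
step 3: pivot 13/3 → sign +
step 4: pivot -1/13 → sign −
signature = (3, 2, 0)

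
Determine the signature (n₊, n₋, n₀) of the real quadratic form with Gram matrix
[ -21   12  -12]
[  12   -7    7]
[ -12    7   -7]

step 0: pivot -21 → sign −
step 1: pivot -1/7 → sign −
step 2: row/col 2 already zero → sign 0
signature = (0, 2, 1)

Answer: (0, 2, 1)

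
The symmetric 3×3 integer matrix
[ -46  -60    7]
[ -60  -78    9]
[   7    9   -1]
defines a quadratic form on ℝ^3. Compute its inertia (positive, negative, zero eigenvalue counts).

Answer: (1, 1, 1)

Derivation:
step 0: pivot -46 → sign −
step 1: pivot 6/23 → sign +
step 2: row/col 2 already zero → sign 0
signature = (1, 1, 1)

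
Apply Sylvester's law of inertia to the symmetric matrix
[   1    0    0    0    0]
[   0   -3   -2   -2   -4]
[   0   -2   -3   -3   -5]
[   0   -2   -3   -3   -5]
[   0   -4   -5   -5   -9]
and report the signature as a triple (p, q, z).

step 0: pivot 1 → sign +
step 1: pivot -3 → sign −
step 2: pivot -5/3 → sign −
step 3: pivot -2/5 → sign −
step 4: row/col 4 already zero → sign 0
signature = (1, 3, 1)

Answer: (1, 3, 1)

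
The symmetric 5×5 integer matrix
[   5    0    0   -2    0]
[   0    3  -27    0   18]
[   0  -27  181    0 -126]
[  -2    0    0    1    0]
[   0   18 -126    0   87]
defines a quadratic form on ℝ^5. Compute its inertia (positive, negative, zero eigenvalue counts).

step 0: pivot 5 → sign +
step 1: pivot 3 → sign +
step 2: pivot -62 → sign −
step 3: pivot 1/5 → sign +
step 4: pivot -3/31 → sign −
signature = (3, 2, 0)

Answer: (3, 2, 0)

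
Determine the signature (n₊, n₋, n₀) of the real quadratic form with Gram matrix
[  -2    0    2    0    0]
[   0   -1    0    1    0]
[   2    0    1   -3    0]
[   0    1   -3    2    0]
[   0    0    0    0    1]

step 0: pivot -2 → sign −
step 1: pivot -1 → sign −
step 2: pivot 3 → sign +
step 3: pivot 1 → sign +
step 4: row/col 4 already zero → sign 0
signature = (2, 2, 1)

Answer: (2, 2, 1)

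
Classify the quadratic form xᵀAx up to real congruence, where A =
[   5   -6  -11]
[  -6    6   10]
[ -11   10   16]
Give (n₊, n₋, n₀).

step 0: pivot 5 → sign +
step 1: pivot -6/5 → sign −
step 2: pivot 1/3 → sign +
signature = (2, 1, 0)

Answer: (2, 1, 0)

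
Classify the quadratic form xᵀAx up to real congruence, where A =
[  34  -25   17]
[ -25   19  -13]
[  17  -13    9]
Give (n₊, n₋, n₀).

step 0: pivot 34 → sign +
step 1: pivot 21/34 → sign +
step 2: pivot 2/21 → sign +
signature = (3, 0, 0)

Answer: (3, 0, 0)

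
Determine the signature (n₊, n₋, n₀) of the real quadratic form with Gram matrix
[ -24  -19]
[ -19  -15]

step 0: pivot -24 → sign −
step 1: pivot 1/24 → sign +
signature = (1, 1, 0)

Answer: (1, 1, 0)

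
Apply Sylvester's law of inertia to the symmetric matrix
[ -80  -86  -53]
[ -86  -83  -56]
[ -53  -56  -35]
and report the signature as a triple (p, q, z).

step 0: pivot -80 → sign −
step 1: pivot 189/20 → sign +
step 2: pivot 1/84 → sign +
signature = (2, 1, 0)

Answer: (2, 1, 0)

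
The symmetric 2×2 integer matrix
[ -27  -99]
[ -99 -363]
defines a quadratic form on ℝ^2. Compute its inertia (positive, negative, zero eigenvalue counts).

step 0: pivot -27 → sign −
step 1: row/col 1 already zero → sign 0
signature = (0, 1, 1)

Answer: (0, 1, 1)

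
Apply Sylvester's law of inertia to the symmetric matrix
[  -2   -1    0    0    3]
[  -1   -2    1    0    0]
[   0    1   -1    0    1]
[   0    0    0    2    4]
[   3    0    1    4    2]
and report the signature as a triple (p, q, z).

step 0: pivot -2 → sign −
step 1: pivot -3/2 → sign −
step 2: pivot -1/3 → sign −
step 3: pivot 2 → sign +
step 4: row/col 4 already zero → sign 0
signature = (1, 3, 1)

Answer: (1, 3, 1)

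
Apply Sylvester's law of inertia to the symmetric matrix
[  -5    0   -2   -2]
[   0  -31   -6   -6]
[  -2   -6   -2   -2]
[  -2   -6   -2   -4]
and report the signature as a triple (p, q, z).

Answer: (0, 4, 0)

Derivation:
step 0: pivot -5 → sign −
step 1: pivot -31 → sign −
step 2: pivot -6/155 → sign −
step 3: pivot -2 → sign −
signature = (0, 4, 0)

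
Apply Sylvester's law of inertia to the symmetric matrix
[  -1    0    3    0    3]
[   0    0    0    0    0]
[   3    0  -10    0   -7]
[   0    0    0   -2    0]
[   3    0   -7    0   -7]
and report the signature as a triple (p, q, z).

step 0: pivot -1 → sign −
step 1: pivot -1 → sign −
step 2: pivot -2 → sign −
step 3: pivot 6 → sign +
step 4: row/col 4 already zero → sign 0
signature = (1, 3, 1)

Answer: (1, 3, 1)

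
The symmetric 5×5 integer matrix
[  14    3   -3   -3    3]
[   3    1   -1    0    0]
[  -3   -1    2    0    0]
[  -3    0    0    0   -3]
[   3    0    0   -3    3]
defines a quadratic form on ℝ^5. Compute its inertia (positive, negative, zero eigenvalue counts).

Answer: (4, 1, 0)

Derivation:
step 0: pivot 14 → sign +
step 1: pivot 5/14 → sign +
step 2: pivot 1 → sign +
step 3: pivot -9/5 → sign −
step 4: pivot 2 → sign +
signature = (4, 1, 0)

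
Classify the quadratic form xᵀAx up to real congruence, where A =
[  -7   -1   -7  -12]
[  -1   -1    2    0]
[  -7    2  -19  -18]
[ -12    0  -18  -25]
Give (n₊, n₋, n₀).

step 0: pivot -7 → sign −
step 1: pivot -6/7 → sign −
step 2: pivot -3/2 → sign −
step 3: pivot -1 → sign −
signature = (0, 4, 0)

Answer: (0, 4, 0)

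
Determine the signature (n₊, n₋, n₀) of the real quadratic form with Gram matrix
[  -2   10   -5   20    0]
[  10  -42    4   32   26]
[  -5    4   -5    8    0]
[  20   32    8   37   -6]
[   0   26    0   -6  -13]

Answer: (2, 3, 0)

Derivation:
step 0: pivot -2 → sign −
step 1: pivot 8 → sign +
step 2: pivot -381/8 → sign −
step 3: pivot 747/127 → sign +
step 4: pivot -1/83 → sign −
signature = (2, 3, 0)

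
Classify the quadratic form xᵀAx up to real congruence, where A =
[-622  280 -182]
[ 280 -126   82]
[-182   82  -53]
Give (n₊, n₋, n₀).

step 0: pivot -622 → sign −
step 1: pivot 14/311 → sign +
step 2: pivot 1/7 → sign +
signature = (2, 1, 0)

Answer: (2, 1, 0)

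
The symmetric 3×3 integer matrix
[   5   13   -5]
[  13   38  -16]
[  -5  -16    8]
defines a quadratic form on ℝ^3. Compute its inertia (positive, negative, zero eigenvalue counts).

Answer: (3, 0, 0)

Derivation:
step 0: pivot 5 → sign +
step 1: pivot 21/5 → sign +
step 2: pivot 6/7 → sign +
signature = (3, 0, 0)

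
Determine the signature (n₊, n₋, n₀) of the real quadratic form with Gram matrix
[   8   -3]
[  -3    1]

step 0: pivot 8 → sign +
step 1: pivot -1/8 → sign −
signature = (1, 1, 0)

Answer: (1, 1, 0)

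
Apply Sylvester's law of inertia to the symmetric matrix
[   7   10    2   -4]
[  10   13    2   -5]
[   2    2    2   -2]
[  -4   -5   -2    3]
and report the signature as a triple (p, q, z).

step 0: pivot 7 → sign +
step 1: pivot -9/7 → sign −
step 2: pivot 2 → sign +
step 3: pivot 2/9 → sign +
signature = (3, 1, 0)

Answer: (3, 1, 0)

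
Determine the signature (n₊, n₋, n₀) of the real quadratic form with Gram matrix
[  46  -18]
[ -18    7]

step 0: pivot 46 → sign +
step 1: pivot -1/23 → sign −
signature = (1, 1, 0)

Answer: (1, 1, 0)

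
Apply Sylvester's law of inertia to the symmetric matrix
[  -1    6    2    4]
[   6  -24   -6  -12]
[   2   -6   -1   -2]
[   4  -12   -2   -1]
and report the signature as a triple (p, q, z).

step 0: pivot -1 → sign −
step 1: pivot 12 → sign +
step 2: pivot 3 → sign +
step 3: row/col 3 already zero → sign 0
signature = (2, 1, 1)

Answer: (2, 1, 1)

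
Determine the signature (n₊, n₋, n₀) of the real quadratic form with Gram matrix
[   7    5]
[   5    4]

Answer: (2, 0, 0)

Derivation:
step 0: pivot 7 → sign +
step 1: pivot 3/7 → sign +
signature = (2, 0, 0)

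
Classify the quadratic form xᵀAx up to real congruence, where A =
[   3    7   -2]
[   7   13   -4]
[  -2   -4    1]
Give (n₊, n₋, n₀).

step 0: pivot 3 → sign +
step 1: pivot -10/3 → sign −
step 2: pivot -1/5 → sign −
signature = (1, 2, 0)

Answer: (1, 2, 0)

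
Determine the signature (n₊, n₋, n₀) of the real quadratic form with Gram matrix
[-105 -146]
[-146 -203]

step 0: pivot -105 → sign −
step 1: pivot 1/105 → sign +
signature = (1, 1, 0)

Answer: (1, 1, 0)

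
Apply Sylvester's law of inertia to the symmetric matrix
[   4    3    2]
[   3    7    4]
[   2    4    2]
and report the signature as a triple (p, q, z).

step 0: pivot 4 → sign +
step 1: pivot 19/4 → sign +
step 2: pivot -6/19 → sign −
signature = (2, 1, 0)

Answer: (2, 1, 0)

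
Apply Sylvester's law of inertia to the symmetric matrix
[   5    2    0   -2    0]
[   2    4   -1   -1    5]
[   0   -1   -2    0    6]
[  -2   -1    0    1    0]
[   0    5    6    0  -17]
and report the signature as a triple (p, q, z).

Answer: (3, 2, 0)

Derivation:
step 0: pivot 5 → sign +
step 1: pivot 16/5 → sign +
step 2: pivot -37/16 → sign −
step 3: pivot 7/37 → sign +
step 4: pivot -1/7 → sign −
signature = (3, 2, 0)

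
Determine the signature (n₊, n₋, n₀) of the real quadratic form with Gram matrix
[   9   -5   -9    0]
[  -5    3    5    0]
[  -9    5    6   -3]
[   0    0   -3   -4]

step 0: pivot 9 → sign +
step 1: pivot 2/9 → sign +
step 2: pivot -3 → sign −
step 3: pivot -1 → sign −
signature = (2, 2, 0)

Answer: (2, 2, 0)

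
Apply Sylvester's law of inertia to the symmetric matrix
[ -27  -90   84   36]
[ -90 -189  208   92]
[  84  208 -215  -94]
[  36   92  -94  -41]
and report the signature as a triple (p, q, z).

Answer: (2, 2, 0)

Derivation:
step 0: pivot -27 → sign −
step 1: pivot 111 → sign +
step 2: pivot -41/111 → sign −
step 3: pivot 1/123 → sign +
signature = (2, 2, 0)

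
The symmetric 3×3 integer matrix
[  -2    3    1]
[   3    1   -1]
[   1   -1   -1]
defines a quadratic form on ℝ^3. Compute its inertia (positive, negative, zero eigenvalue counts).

Answer: (1, 2, 0)

Derivation:
step 0: pivot -2 → sign −
step 1: pivot 11/2 → sign +
step 2: pivot -6/11 → sign −
signature = (1, 2, 0)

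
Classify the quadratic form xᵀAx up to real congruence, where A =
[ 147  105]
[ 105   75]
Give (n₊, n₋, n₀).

step 0: pivot 147 → sign +
step 1: row/col 1 already zero → sign 0
signature = (1, 0, 1)

Answer: (1, 0, 1)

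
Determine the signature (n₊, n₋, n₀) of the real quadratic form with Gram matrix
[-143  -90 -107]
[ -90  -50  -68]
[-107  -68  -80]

Answer: (1, 2, 0)

Derivation:
step 0: pivot -143 → sign −
step 1: pivot 950/143 → sign +
step 2: pivot -1/475 → sign −
signature = (1, 2, 0)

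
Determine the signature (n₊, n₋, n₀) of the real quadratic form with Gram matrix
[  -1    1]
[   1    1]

step 0: pivot -1 → sign −
step 1: pivot 2 → sign +
signature = (1, 1, 0)

Answer: (1, 1, 0)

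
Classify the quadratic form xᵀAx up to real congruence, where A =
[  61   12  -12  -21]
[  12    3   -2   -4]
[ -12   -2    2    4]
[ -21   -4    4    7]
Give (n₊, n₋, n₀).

step 0: pivot 61 → sign +
step 1: pivot 39/61 → sign +
step 2: pivot -22/39 → sign −
step 3: pivot -2/11 → sign −
signature = (2, 2, 0)

Answer: (2, 2, 0)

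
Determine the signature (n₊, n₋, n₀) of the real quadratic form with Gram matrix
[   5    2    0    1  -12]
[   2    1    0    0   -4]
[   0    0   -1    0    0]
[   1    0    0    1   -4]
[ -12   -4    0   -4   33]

step 0: pivot 5 → sign +
step 1: pivot 1/5 → sign +
step 2: pivot -1 → sign −
step 3: pivot 1 → sign +
step 4: row/col 4 already zero → sign 0
signature = (3, 1, 1)

Answer: (3, 1, 1)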